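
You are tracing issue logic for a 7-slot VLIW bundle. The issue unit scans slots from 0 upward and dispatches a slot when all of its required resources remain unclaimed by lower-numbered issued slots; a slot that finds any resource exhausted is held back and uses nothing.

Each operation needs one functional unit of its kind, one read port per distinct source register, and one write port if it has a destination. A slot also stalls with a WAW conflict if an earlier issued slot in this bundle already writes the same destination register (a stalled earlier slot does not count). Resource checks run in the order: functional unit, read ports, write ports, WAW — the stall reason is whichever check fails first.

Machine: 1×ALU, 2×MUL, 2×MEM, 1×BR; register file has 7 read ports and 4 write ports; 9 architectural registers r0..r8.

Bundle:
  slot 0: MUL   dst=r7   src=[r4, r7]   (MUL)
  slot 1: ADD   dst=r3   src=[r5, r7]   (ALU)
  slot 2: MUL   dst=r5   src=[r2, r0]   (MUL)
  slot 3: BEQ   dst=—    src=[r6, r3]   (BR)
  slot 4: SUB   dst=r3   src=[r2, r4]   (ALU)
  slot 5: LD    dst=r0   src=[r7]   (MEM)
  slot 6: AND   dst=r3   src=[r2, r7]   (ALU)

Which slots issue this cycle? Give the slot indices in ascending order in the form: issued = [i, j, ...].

issued = [0, 1, 2, 5]

(0) want 1×MUL +2rd +1wr — yes → AL1|MU1|ME2|BR1|rd5|wr3
(1) want 1×ALU +2rd +1wr — yes → AL0|MU1|ME2|BR1|rd3|wr2
(2) want 1×MUL +2rd +1wr — yes → AL0|MU0|ME2|BR1|rd1|wr1
(3) want 1×BR +2rd +0wr — RD_PORT → AL0|MU0|ME2|BR1|rd1|wr1
(4) want 1×ALU +2rd +1wr — FU → AL0|MU0|ME2|BR1|rd1|wr1
(5) want 1×MEM +1rd +1wr — yes → AL0|MU0|ME1|BR1|rd0|wr0
(6) want 1×ALU +2rd +1wr — FU → AL0|MU0|ME1|BR1|rd0|wr0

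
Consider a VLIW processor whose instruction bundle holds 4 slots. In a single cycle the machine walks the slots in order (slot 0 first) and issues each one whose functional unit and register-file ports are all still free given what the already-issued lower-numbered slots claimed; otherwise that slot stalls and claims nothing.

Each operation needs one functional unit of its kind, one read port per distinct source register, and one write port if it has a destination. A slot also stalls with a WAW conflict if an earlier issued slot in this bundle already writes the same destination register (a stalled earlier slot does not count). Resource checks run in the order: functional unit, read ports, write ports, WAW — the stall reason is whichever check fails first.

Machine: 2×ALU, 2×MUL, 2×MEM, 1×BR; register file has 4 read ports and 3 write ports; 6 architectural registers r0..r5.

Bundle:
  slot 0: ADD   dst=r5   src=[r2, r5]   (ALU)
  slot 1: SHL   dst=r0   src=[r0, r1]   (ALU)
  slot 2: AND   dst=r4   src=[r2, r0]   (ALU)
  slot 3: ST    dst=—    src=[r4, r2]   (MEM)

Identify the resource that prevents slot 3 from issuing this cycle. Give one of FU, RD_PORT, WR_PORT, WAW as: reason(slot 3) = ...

(0) want 1×ALU +2rd +1wr — yes → AL1|MU2|ME2|BR1|rd2|wr2
(1) want 1×ALU +2rd +1wr — yes → AL0|MU2|ME2|BR1|rd0|wr1
(2) want 1×ALU +2rd +1wr — FU → AL0|MU2|ME2|BR1|rd0|wr1
(3) want 1×MEM +2rd +0wr — RD_PORT → AL0|MU2|ME2|BR1|rd0|wr1

reason(slot 3) = RD_PORT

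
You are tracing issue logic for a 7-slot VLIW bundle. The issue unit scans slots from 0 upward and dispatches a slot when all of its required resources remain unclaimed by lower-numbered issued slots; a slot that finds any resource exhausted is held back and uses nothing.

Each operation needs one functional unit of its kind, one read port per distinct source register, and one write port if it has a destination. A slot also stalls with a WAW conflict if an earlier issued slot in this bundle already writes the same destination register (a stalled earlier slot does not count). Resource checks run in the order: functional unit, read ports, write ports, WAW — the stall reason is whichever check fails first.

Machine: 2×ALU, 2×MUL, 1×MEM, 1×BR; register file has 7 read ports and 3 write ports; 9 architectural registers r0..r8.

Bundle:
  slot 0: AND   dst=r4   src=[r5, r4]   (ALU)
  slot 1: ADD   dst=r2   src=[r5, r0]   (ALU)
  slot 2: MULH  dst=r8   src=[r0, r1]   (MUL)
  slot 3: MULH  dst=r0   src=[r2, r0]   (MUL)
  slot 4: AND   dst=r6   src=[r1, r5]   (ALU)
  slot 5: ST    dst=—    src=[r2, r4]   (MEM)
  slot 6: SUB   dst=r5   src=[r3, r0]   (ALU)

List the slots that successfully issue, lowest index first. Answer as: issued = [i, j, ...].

issued = [0, 1, 2]

[0] ALU needs rd=2 wr=1: ok; after: ALU=1 MUL=2 MEM=1 BR=1, R=5, W=2
[1] ALU needs rd=2 wr=1: ok; after: ALU=0 MUL=2 MEM=1 BR=1, R=3, W=1
[2] MUL needs rd=2 wr=1: ok; after: ALU=0 MUL=1 MEM=1 BR=1, R=1, W=0
[3] MUL needs rd=2 wr=1: RD_PORT; after: ALU=0 MUL=1 MEM=1 BR=1, R=1, W=0
[4] ALU needs rd=2 wr=1: FU; after: ALU=0 MUL=1 MEM=1 BR=1, R=1, W=0
[5] MEM needs rd=2 wr=0: RD_PORT; after: ALU=0 MUL=1 MEM=1 BR=1, R=1, W=0
[6] ALU needs rd=2 wr=1: FU; after: ALU=0 MUL=1 MEM=1 BR=1, R=1, W=0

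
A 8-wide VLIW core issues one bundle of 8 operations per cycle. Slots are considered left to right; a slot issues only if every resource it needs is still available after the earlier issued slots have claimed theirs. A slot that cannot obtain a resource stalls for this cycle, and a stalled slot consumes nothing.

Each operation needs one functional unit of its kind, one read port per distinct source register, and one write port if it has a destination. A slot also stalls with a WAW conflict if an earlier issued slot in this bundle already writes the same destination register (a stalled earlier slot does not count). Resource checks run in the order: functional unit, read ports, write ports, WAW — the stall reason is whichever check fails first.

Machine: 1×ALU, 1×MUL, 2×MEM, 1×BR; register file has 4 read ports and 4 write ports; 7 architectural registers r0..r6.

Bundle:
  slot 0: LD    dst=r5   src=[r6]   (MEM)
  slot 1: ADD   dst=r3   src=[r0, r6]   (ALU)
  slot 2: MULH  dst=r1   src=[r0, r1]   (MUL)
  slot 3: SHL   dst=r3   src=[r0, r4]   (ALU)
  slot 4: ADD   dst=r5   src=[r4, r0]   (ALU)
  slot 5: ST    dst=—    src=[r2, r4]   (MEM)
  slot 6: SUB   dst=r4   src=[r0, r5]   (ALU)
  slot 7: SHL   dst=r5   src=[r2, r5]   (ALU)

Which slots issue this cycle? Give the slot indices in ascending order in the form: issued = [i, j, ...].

(0) want 1×MEM +1rd +1wr — yes → AL1|MU1|ME1|BR1|rd3|wr3
(1) want 1×ALU +2rd +1wr — yes → AL0|MU1|ME1|BR1|rd1|wr2
(2) want 1×MUL +2rd +1wr — RD_PORT → AL0|MU1|ME1|BR1|rd1|wr2
(3) want 1×ALU +2rd +1wr — FU → AL0|MU1|ME1|BR1|rd1|wr2
(4) want 1×ALU +2rd +1wr — FU → AL0|MU1|ME1|BR1|rd1|wr2
(5) want 1×MEM +2rd +0wr — RD_PORT → AL0|MU1|ME1|BR1|rd1|wr2
(6) want 1×ALU +2rd +1wr — FU → AL0|MU1|ME1|BR1|rd1|wr2
(7) want 1×ALU +2rd +1wr — FU → AL0|MU1|ME1|BR1|rd1|wr2

issued = [0, 1]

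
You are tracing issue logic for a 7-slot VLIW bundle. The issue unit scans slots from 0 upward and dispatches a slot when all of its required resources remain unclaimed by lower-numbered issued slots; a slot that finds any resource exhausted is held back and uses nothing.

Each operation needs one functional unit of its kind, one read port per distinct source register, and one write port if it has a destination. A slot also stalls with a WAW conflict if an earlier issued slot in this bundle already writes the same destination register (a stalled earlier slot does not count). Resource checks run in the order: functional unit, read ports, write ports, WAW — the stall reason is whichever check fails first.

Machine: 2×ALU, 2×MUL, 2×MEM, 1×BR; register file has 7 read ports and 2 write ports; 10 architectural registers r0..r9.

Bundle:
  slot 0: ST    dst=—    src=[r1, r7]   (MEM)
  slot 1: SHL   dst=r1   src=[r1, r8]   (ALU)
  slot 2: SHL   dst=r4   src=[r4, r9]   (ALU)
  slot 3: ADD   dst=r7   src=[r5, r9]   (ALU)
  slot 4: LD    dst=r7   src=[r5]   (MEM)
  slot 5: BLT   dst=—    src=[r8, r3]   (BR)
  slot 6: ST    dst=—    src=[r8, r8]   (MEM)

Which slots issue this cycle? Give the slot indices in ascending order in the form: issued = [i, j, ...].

issued = [0, 1, 2, 6]

slot 0 (MEM): ISSUE — free A2,Mu2,Ld1,B1 rp5 wp2
slot 1 (ALU): ISSUE — free A1,Mu2,Ld1,B1 rp3 wp1
slot 2 (ALU): ISSUE — free A0,Mu2,Ld1,B1 rp1 wp0
slot 3 (ALU): stall FU — free A0,Mu2,Ld1,B1 rp1 wp0
slot 4 (MEM): stall WR_PORT — free A0,Mu2,Ld1,B1 rp1 wp0
slot 5 (BR): stall RD_PORT — free A0,Mu2,Ld1,B1 rp1 wp0
slot 6 (MEM): ISSUE — free A0,Mu2,Ld0,B1 rp0 wp0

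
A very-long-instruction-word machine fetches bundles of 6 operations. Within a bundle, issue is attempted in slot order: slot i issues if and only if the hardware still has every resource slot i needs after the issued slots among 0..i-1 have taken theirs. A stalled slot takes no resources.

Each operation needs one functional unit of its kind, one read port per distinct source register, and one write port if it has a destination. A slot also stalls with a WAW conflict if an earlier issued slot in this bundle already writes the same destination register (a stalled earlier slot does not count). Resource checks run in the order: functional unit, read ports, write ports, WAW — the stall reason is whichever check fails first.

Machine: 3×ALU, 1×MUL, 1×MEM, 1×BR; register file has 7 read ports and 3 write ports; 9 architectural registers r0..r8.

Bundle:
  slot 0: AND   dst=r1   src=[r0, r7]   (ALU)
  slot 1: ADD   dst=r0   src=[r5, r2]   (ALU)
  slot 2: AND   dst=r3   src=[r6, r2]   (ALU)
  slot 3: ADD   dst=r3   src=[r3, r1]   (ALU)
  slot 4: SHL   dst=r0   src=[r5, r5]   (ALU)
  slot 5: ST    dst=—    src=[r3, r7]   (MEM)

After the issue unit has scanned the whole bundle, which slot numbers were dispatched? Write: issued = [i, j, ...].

  0. ALU→r1 ⇒ go  {2A/1Mu/1Ld/1B | 5r 2w}
  1. ALU→r0 ⇒ go  {1A/1Mu/1Ld/1B | 3r 1w}
  2. ALU→r3 ⇒ go  {0A/1Mu/1Ld/1B | 1r 0w}
  3. ALU→r3 ⇒ no(FU)  {0A/1Mu/1Ld/1B | 1r 0w}
  4. ALU→r0 ⇒ no(FU)  {0A/1Mu/1Ld/1B | 1r 0w}
  5. MEM ⇒ no(RD_PORT)  {0A/1Mu/1Ld/1B | 1r 0w}

issued = [0, 1, 2]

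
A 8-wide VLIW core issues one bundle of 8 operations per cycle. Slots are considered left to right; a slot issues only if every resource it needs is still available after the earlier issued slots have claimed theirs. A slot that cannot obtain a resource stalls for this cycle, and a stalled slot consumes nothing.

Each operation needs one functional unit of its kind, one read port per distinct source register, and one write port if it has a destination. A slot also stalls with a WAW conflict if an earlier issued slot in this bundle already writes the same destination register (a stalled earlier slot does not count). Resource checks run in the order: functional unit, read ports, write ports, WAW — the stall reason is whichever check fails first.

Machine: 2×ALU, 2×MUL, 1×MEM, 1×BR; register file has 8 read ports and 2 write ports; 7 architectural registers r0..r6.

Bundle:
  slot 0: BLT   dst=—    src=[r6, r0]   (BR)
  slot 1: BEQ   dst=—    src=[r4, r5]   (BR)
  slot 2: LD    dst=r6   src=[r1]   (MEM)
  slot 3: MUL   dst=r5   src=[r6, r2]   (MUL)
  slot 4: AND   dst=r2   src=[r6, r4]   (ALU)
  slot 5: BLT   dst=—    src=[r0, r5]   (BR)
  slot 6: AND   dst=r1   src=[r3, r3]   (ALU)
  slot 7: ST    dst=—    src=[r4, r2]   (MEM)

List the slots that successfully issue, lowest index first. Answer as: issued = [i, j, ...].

  0. BR ⇒ go  {2A/2Mu/1Ld/0B | 6r 2w}
  1. BR ⇒ no(FU)  {2A/2Mu/1Ld/0B | 6r 2w}
  2. MEM→r6 ⇒ go  {2A/2Mu/0Ld/0B | 5r 1w}
  3. MUL→r5 ⇒ go  {2A/1Mu/0Ld/0B | 3r 0w}
  4. ALU→r2 ⇒ no(WR_PORT)  {2A/1Mu/0Ld/0B | 3r 0w}
  5. BR ⇒ no(FU)  {2A/1Mu/0Ld/0B | 3r 0w}
  6. ALU→r1 ⇒ no(WR_PORT)  {2A/1Mu/0Ld/0B | 3r 0w}
  7. MEM ⇒ no(FU)  {2A/1Mu/0Ld/0B | 3r 0w}

issued = [0, 2, 3]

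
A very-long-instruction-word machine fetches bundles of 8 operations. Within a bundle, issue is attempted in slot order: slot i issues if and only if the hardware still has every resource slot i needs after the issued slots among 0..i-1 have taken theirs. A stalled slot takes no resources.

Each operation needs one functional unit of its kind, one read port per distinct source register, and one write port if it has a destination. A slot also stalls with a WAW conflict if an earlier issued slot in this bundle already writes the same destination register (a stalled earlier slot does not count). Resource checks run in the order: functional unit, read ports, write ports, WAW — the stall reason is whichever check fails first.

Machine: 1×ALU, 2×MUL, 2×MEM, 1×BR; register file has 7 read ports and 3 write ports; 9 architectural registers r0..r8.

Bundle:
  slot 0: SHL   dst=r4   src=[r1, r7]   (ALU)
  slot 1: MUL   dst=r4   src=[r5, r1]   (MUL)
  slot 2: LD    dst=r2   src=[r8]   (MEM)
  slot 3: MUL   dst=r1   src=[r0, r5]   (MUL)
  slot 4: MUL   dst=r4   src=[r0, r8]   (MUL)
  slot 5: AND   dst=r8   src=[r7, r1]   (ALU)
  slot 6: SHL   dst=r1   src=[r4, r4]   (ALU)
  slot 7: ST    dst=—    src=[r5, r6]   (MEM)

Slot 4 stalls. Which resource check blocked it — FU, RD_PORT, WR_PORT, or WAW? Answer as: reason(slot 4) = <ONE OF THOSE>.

(0) want 1×ALU +2rd +1wr — yes → AL0|MU2|ME2|BR1|rd5|wr2
(1) want 1×MUL +2rd +1wr — WAW → AL0|MU2|ME2|BR1|rd5|wr2
(2) want 1×MEM +1rd +1wr — yes → AL0|MU2|ME1|BR1|rd4|wr1
(3) want 1×MUL +2rd +1wr — yes → AL0|MU1|ME1|BR1|rd2|wr0
(4) want 1×MUL +2rd +1wr — WR_PORT → AL0|MU1|ME1|BR1|rd2|wr0
(5) want 1×ALU +2rd +1wr — FU → AL0|MU1|ME1|BR1|rd2|wr0
(6) want 1×ALU +1rd +1wr — FU → AL0|MU1|ME1|BR1|rd2|wr0
(7) want 1×MEM +2rd +0wr — yes → AL0|MU1|ME0|BR1|rd0|wr0

reason(slot 4) = WR_PORT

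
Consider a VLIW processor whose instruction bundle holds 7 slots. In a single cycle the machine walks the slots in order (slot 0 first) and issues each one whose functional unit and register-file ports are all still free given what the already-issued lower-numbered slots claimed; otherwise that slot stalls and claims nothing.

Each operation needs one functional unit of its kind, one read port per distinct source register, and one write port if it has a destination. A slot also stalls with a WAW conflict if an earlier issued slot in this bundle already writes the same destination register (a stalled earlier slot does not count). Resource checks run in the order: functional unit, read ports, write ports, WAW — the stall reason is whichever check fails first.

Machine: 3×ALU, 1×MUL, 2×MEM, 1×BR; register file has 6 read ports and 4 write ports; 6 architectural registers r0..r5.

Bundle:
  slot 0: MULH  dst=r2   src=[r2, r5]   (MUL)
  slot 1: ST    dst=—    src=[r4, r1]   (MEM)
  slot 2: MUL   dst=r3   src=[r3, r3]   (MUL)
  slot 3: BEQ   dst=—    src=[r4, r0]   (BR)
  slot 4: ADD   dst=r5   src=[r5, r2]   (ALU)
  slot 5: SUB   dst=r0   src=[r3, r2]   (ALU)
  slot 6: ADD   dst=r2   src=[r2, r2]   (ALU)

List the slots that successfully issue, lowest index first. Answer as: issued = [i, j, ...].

(0) want 1×MUL +2rd +1wr — yes → AL3|MU0|ME2|BR1|rd4|wr3
(1) want 1×MEM +2rd +0wr — yes → AL3|MU0|ME1|BR1|rd2|wr3
(2) want 1×MUL +1rd +1wr — FU → AL3|MU0|ME1|BR1|rd2|wr3
(3) want 1×BR +2rd +0wr — yes → AL3|MU0|ME1|BR0|rd0|wr3
(4) want 1×ALU +2rd +1wr — RD_PORT → AL3|MU0|ME1|BR0|rd0|wr3
(5) want 1×ALU +2rd +1wr — RD_PORT → AL3|MU0|ME1|BR0|rd0|wr3
(6) want 1×ALU +1rd +1wr — RD_PORT → AL3|MU0|ME1|BR0|rd0|wr3

issued = [0, 1, 3]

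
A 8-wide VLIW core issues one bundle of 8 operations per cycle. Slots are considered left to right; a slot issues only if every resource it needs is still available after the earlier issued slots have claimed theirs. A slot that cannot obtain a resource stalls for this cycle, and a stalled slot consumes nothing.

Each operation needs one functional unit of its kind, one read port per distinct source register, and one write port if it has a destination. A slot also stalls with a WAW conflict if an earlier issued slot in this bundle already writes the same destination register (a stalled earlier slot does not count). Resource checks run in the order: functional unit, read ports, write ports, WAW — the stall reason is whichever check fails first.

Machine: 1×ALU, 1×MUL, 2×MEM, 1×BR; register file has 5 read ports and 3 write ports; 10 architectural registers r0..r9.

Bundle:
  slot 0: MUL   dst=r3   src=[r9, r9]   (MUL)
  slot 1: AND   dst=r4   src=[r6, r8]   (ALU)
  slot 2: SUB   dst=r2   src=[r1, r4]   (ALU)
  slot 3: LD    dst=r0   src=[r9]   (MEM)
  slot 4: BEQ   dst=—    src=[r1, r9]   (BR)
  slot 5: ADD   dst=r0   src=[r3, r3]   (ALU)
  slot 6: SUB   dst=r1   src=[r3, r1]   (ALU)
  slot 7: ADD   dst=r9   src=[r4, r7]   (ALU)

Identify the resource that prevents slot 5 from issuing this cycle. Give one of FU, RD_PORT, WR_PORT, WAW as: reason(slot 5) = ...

reason(slot 5) = FU

(0) want 1×MUL +1rd +1wr — yes → AL1|MU0|ME2|BR1|rd4|wr2
(1) want 1×ALU +2rd +1wr — yes → AL0|MU0|ME2|BR1|rd2|wr1
(2) want 1×ALU +2rd +1wr — FU → AL0|MU0|ME2|BR1|rd2|wr1
(3) want 1×MEM +1rd +1wr — yes → AL0|MU0|ME1|BR1|rd1|wr0
(4) want 1×BR +2rd +0wr — RD_PORT → AL0|MU0|ME1|BR1|rd1|wr0
(5) want 1×ALU +1rd +1wr — FU → AL0|MU0|ME1|BR1|rd1|wr0
(6) want 1×ALU +2rd +1wr — FU → AL0|MU0|ME1|BR1|rd1|wr0
(7) want 1×ALU +2rd +1wr — FU → AL0|MU0|ME1|BR1|rd1|wr0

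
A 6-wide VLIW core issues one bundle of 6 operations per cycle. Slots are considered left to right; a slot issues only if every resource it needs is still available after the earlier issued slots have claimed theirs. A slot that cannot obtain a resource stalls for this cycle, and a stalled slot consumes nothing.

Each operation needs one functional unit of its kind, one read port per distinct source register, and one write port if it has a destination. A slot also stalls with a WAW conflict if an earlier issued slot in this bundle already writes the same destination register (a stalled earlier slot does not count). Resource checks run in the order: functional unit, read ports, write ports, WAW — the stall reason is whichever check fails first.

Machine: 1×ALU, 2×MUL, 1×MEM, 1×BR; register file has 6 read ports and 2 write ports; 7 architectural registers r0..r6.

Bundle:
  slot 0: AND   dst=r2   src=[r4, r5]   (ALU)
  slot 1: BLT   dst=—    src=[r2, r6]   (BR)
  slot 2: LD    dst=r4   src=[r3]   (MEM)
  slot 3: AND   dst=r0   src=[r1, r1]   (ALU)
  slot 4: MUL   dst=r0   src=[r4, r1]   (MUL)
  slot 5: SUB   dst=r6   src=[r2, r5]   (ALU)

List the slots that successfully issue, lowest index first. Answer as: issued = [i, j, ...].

issued = [0, 1, 2]

  0. ALU→r2 ⇒ go  {0A/2Mu/1Ld/1B | 4r 1w}
  1. BR ⇒ go  {0A/2Mu/1Ld/0B | 2r 1w}
  2. MEM→r4 ⇒ go  {0A/2Mu/0Ld/0B | 1r 0w}
  3. ALU→r0 ⇒ no(FU)  {0A/2Mu/0Ld/0B | 1r 0w}
  4. MUL→r0 ⇒ no(RD_PORT)  {0A/2Mu/0Ld/0B | 1r 0w}
  5. ALU→r6 ⇒ no(FU)  {0A/2Mu/0Ld/0B | 1r 0w}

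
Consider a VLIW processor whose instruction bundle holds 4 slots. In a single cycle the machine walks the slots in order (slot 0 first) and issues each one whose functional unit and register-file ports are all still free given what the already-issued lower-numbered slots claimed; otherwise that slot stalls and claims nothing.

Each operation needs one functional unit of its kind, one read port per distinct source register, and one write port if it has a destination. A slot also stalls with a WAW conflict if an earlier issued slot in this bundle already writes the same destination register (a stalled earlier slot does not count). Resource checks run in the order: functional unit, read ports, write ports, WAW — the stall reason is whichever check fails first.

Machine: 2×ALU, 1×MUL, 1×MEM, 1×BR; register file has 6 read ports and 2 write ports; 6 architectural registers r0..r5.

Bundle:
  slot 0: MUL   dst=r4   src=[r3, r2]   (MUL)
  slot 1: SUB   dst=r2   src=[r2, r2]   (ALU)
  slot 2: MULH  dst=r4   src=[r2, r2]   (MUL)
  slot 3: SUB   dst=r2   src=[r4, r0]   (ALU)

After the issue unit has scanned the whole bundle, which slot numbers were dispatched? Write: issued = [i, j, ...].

issued = [0, 1]

slot 0 (MUL): ISSUE — free A2,Mu0,Ld1,B1 rp4 wp1
slot 1 (ALU): ISSUE — free A1,Mu0,Ld1,B1 rp3 wp0
slot 2 (MUL): stall FU — free A1,Mu0,Ld1,B1 rp3 wp0
slot 3 (ALU): stall WR_PORT — free A1,Mu0,Ld1,B1 rp3 wp0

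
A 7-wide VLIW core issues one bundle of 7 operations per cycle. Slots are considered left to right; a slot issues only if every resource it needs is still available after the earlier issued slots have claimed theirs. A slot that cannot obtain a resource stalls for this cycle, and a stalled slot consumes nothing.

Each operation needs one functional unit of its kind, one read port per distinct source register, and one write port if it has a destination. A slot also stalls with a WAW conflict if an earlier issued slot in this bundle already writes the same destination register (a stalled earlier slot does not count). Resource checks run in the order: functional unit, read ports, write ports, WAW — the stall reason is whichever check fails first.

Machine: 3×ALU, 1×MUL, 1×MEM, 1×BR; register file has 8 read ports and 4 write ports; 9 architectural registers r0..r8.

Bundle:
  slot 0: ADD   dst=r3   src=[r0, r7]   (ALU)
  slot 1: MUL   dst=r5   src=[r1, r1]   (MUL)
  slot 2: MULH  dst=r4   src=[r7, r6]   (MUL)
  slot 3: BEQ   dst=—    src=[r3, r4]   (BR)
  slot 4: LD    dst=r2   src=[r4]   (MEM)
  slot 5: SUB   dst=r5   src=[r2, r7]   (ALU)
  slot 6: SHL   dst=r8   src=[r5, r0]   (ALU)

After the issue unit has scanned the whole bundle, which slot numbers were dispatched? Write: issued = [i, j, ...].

#0 ALU src=r0,r7 dispatched  <A:2 Mu:1 Ld:1 B:1 rd:6 wr:3>
#1 MUL src=r1,r1 dispatched  <A:2 Mu:0 Ld:1 B:1 rd:5 wr:2>
#2 MUL src=r7,r6 held:FU  <A:2 Mu:0 Ld:1 B:1 rd:5 wr:2>
#3 BR src=r3,r4 dispatched  <A:2 Mu:0 Ld:1 B:0 rd:3 wr:2>
#4 MEM src=r4 dispatched  <A:2 Mu:0 Ld:0 B:0 rd:2 wr:1>
#5 ALU src=r2,r7 held:WAW  <A:2 Mu:0 Ld:0 B:0 rd:2 wr:1>
#6 ALU src=r5,r0 dispatched  <A:1 Mu:0 Ld:0 B:0 rd:0 wr:0>

issued = [0, 1, 3, 4, 6]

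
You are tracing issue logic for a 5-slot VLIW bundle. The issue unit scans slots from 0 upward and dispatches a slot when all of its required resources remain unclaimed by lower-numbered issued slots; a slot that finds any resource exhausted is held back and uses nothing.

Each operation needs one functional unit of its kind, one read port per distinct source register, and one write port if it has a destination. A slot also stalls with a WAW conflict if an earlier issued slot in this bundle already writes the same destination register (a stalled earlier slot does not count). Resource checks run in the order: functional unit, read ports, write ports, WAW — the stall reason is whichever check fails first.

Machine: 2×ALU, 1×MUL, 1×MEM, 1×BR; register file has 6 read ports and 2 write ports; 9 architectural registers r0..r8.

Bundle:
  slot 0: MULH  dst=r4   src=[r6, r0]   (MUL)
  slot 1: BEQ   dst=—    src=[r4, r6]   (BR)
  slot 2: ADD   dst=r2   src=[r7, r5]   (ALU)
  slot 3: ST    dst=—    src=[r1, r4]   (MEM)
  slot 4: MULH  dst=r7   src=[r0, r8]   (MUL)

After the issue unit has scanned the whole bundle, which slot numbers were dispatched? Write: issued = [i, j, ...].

slot 0 (MUL): ISSUE — free A2,Mu0,Ld1,B1 rp4 wp1
slot 1 (BR): ISSUE — free A2,Mu0,Ld1,B0 rp2 wp1
slot 2 (ALU): ISSUE — free A1,Mu0,Ld1,B0 rp0 wp0
slot 3 (MEM): stall RD_PORT — free A1,Mu0,Ld1,B0 rp0 wp0
slot 4 (MUL): stall FU — free A1,Mu0,Ld1,B0 rp0 wp0

issued = [0, 1, 2]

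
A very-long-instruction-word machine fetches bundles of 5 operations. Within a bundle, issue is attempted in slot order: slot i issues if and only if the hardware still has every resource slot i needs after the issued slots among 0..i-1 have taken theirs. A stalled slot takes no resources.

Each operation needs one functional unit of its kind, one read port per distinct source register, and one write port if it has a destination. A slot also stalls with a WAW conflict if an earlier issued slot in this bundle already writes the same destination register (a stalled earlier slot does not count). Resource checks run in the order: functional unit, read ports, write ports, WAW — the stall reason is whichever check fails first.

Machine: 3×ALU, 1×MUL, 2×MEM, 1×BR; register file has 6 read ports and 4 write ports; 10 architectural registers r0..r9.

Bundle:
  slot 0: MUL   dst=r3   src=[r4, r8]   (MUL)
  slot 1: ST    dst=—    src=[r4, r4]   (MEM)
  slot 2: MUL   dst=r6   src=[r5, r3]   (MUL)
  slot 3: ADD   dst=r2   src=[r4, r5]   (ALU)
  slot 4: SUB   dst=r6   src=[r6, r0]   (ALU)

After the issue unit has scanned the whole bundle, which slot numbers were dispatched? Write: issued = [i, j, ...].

[0] MUL needs rd=2 wr=1: ok; after: ALU=3 MUL=0 MEM=2 BR=1, R=4, W=3
[1] MEM needs rd=1 wr=0: ok; after: ALU=3 MUL=0 MEM=1 BR=1, R=3, W=3
[2] MUL needs rd=2 wr=1: FU; after: ALU=3 MUL=0 MEM=1 BR=1, R=3, W=3
[3] ALU needs rd=2 wr=1: ok; after: ALU=2 MUL=0 MEM=1 BR=1, R=1, W=2
[4] ALU needs rd=2 wr=1: RD_PORT; after: ALU=2 MUL=0 MEM=1 BR=1, R=1, W=2

issued = [0, 1, 3]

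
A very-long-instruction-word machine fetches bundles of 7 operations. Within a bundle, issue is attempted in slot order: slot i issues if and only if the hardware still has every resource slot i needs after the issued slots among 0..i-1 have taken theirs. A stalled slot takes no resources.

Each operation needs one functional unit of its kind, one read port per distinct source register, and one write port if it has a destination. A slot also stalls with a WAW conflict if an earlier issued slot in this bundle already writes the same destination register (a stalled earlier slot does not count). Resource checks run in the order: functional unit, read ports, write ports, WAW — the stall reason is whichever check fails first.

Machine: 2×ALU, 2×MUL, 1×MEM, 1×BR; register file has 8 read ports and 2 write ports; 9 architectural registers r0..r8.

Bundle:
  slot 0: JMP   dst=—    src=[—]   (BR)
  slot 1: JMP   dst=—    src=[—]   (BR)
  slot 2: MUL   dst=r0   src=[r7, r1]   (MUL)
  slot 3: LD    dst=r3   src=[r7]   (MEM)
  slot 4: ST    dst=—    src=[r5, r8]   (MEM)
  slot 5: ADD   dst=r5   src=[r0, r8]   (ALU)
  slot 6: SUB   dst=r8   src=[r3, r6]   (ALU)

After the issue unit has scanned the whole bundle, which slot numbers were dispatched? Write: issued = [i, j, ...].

  0. BR ⇒ go  {2A/2Mu/1Ld/0B | 8r 2w}
  1. BR ⇒ no(FU)  {2A/2Mu/1Ld/0B | 8r 2w}
  2. MUL→r0 ⇒ go  {2A/1Mu/1Ld/0B | 6r 1w}
  3. MEM→r3 ⇒ go  {2A/1Mu/0Ld/0B | 5r 0w}
  4. MEM ⇒ no(FU)  {2A/1Mu/0Ld/0B | 5r 0w}
  5. ALU→r5 ⇒ no(WR_PORT)  {2A/1Mu/0Ld/0B | 5r 0w}
  6. ALU→r8 ⇒ no(WR_PORT)  {2A/1Mu/0Ld/0B | 5r 0w}

issued = [0, 2, 3]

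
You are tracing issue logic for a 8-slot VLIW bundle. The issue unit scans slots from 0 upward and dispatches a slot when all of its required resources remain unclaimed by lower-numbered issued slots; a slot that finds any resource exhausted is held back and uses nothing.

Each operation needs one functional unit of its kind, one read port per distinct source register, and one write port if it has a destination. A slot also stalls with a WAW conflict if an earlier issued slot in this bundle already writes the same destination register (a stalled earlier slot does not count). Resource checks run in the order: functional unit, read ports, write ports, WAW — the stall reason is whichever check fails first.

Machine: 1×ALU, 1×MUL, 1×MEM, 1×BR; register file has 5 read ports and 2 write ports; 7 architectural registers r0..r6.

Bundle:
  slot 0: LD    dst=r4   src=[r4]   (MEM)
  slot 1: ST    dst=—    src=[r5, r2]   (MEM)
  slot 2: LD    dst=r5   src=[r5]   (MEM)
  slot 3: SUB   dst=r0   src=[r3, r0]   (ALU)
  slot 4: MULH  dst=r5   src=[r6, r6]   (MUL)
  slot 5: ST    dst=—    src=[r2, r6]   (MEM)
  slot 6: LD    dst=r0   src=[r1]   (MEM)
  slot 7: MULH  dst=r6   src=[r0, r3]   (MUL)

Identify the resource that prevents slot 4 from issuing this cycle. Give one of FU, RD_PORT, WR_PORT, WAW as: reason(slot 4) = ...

reason(slot 4) = WR_PORT

#0 MEM src=r4 dispatched  <A:1 Mu:1 Ld:0 B:1 rd:4 wr:1>
#1 MEM src=r5,r2 held:FU  <A:1 Mu:1 Ld:0 B:1 rd:4 wr:1>
#2 MEM src=r5 held:FU  <A:1 Mu:1 Ld:0 B:1 rd:4 wr:1>
#3 ALU src=r3,r0 dispatched  <A:0 Mu:1 Ld:0 B:1 rd:2 wr:0>
#4 MUL src=r6,r6 held:WR_PORT  <A:0 Mu:1 Ld:0 B:1 rd:2 wr:0>
#5 MEM src=r2,r6 held:FU  <A:0 Mu:1 Ld:0 B:1 rd:2 wr:0>
#6 MEM src=r1 held:FU  <A:0 Mu:1 Ld:0 B:1 rd:2 wr:0>
#7 MUL src=r0,r3 held:WR_PORT  <A:0 Mu:1 Ld:0 B:1 rd:2 wr:0>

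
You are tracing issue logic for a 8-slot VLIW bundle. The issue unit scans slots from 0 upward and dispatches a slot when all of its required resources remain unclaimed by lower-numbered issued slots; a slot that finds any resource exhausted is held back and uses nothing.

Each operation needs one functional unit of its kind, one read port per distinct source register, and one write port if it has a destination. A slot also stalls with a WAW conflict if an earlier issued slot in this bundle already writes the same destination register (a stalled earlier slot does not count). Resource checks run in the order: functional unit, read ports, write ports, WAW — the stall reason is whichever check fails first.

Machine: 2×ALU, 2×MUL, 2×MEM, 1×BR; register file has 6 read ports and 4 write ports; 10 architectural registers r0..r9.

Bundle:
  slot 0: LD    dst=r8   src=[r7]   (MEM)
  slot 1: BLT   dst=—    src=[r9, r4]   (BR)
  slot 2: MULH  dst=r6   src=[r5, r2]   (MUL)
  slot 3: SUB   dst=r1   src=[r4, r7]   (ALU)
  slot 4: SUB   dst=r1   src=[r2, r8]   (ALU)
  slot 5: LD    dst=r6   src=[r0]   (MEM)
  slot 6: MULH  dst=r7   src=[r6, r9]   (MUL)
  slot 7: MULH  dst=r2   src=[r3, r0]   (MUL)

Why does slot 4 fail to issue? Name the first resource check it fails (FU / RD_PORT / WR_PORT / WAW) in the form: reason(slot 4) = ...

reason(slot 4) = RD_PORT

slot 0 (MEM): ISSUE — free A2,Mu2,Ld1,B1 rp5 wp3
slot 1 (BR): ISSUE — free A2,Mu2,Ld1,B0 rp3 wp3
slot 2 (MUL): ISSUE — free A2,Mu1,Ld1,B0 rp1 wp2
slot 3 (ALU): stall RD_PORT — free A2,Mu1,Ld1,B0 rp1 wp2
slot 4 (ALU): stall RD_PORT — free A2,Mu1,Ld1,B0 rp1 wp2
slot 5 (MEM): stall WAW — free A2,Mu1,Ld1,B0 rp1 wp2
slot 6 (MUL): stall RD_PORT — free A2,Mu1,Ld1,B0 rp1 wp2
slot 7 (MUL): stall RD_PORT — free A2,Mu1,Ld1,B0 rp1 wp2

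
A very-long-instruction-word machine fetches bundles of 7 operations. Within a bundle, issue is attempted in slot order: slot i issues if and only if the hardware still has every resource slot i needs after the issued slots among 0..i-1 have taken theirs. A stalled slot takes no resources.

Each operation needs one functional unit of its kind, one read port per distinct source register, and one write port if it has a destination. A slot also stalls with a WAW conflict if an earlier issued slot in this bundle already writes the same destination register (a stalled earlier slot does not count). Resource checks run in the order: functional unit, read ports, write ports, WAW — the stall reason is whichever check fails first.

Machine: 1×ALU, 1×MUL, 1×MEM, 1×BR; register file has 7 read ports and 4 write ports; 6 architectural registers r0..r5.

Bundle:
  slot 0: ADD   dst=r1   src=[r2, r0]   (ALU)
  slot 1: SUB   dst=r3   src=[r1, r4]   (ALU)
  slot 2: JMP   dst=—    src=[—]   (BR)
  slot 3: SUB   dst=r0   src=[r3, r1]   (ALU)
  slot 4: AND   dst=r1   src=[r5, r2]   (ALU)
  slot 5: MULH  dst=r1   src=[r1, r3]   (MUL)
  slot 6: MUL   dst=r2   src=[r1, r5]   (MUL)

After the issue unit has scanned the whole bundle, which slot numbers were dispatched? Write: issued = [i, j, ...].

slot 0 (ALU): ISSUE — free A0,Mu1,Ld1,B1 rp5 wp3
slot 1 (ALU): stall FU — free A0,Mu1,Ld1,B1 rp5 wp3
slot 2 (BR): ISSUE — free A0,Mu1,Ld1,B0 rp5 wp3
slot 3 (ALU): stall FU — free A0,Mu1,Ld1,B0 rp5 wp3
slot 4 (ALU): stall FU — free A0,Mu1,Ld1,B0 rp5 wp3
slot 5 (MUL): stall WAW — free A0,Mu1,Ld1,B0 rp5 wp3
slot 6 (MUL): ISSUE — free A0,Mu0,Ld1,B0 rp3 wp2

issued = [0, 2, 6]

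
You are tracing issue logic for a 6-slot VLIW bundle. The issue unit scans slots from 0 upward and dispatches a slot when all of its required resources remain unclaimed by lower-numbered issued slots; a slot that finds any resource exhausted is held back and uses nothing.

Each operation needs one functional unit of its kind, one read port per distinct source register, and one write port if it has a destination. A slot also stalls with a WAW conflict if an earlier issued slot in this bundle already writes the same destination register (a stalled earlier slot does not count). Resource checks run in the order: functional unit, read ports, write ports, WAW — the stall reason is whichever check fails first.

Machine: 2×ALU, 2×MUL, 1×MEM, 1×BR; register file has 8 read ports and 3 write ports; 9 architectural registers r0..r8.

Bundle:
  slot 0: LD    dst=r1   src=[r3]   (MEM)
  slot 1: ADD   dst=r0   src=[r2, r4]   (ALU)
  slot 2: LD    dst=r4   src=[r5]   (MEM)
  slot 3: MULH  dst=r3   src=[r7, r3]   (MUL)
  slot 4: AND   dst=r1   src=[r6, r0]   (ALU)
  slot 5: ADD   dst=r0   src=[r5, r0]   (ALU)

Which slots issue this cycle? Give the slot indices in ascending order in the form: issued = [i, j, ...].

(0) want 1×MEM +1rd +1wr — yes → AL2|MU2|ME0|BR1|rd7|wr2
(1) want 1×ALU +2rd +1wr — yes → AL1|MU2|ME0|BR1|rd5|wr1
(2) want 1×MEM +1rd +1wr — FU → AL1|MU2|ME0|BR1|rd5|wr1
(3) want 1×MUL +2rd +1wr — yes → AL1|MU1|ME0|BR1|rd3|wr0
(4) want 1×ALU +2rd +1wr — WR_PORT → AL1|MU1|ME0|BR1|rd3|wr0
(5) want 1×ALU +2rd +1wr — WR_PORT → AL1|MU1|ME0|BR1|rd3|wr0

issued = [0, 1, 3]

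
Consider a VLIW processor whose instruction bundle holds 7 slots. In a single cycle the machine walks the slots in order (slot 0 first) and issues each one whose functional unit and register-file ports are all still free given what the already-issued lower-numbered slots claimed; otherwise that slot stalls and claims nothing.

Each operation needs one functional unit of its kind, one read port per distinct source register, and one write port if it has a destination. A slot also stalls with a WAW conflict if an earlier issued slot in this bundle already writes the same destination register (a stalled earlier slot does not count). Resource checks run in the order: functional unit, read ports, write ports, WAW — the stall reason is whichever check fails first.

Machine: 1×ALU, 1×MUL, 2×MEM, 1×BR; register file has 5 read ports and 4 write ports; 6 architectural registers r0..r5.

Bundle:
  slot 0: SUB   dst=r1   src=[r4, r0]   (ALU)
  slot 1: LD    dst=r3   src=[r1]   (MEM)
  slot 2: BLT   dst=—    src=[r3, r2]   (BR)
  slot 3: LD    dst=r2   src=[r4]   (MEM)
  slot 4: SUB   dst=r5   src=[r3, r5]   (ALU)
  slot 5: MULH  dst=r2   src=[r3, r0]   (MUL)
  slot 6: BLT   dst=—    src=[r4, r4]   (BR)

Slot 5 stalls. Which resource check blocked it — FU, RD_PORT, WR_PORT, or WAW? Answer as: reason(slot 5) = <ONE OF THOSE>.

reason(slot 5) = RD_PORT

(0) want 1×ALU +2rd +1wr — yes → AL0|MU1|ME2|BR1|rd3|wr3
(1) want 1×MEM +1rd +1wr — yes → AL0|MU1|ME1|BR1|rd2|wr2
(2) want 1×BR +2rd +0wr — yes → AL0|MU1|ME1|BR0|rd0|wr2
(3) want 1×MEM +1rd +1wr — RD_PORT → AL0|MU1|ME1|BR0|rd0|wr2
(4) want 1×ALU +2rd +1wr — FU → AL0|MU1|ME1|BR0|rd0|wr2
(5) want 1×MUL +2rd +1wr — RD_PORT → AL0|MU1|ME1|BR0|rd0|wr2
(6) want 1×BR +1rd +0wr — FU → AL0|MU1|ME1|BR0|rd0|wr2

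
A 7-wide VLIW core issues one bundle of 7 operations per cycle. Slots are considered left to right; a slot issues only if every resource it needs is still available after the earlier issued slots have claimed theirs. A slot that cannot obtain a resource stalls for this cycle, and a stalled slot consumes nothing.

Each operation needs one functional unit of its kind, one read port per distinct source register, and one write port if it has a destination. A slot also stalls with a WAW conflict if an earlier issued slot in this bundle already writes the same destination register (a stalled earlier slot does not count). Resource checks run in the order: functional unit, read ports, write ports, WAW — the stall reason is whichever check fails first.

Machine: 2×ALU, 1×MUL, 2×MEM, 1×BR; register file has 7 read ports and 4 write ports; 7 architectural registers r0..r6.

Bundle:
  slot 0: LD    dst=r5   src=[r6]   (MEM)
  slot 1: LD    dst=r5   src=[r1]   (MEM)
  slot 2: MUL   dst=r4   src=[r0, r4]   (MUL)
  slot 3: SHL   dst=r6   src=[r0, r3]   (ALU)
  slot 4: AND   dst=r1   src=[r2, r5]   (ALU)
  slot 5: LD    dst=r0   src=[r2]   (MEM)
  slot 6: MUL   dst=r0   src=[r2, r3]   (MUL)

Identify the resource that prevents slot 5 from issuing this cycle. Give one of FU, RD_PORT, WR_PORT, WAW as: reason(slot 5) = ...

reason(slot 5) = RD_PORT

  0. MEM→r5 ⇒ go  {2A/1Mu/1Ld/1B | 6r 3w}
  1. MEM→r5 ⇒ no(WAW)  {2A/1Mu/1Ld/1B | 6r 3w}
  2. MUL→r4 ⇒ go  {2A/0Mu/1Ld/1B | 4r 2w}
  3. ALU→r6 ⇒ go  {1A/0Mu/1Ld/1B | 2r 1w}
  4. ALU→r1 ⇒ go  {0A/0Mu/1Ld/1B | 0r 0w}
  5. MEM→r0 ⇒ no(RD_PORT)  {0A/0Mu/1Ld/1B | 0r 0w}
  6. MUL→r0 ⇒ no(FU)  {0A/0Mu/1Ld/1B | 0r 0w}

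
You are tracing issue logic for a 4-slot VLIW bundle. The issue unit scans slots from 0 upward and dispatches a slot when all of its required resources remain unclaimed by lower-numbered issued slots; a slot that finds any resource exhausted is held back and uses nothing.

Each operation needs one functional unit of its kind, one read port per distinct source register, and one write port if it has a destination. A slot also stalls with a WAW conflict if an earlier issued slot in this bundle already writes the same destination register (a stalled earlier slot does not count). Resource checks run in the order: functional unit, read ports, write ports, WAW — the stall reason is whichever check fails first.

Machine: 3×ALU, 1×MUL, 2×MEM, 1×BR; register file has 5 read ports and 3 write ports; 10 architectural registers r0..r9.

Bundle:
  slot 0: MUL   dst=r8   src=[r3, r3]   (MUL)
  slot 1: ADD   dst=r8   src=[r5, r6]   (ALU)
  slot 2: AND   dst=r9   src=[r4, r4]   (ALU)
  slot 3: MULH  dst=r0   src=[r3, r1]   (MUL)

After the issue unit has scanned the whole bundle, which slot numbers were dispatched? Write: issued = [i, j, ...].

issued = [0, 2]

slot 0 (MUL): ISSUE — free A3,Mu0,Ld2,B1 rp4 wp2
slot 1 (ALU): stall WAW — free A3,Mu0,Ld2,B1 rp4 wp2
slot 2 (ALU): ISSUE — free A2,Mu0,Ld2,B1 rp3 wp1
slot 3 (MUL): stall FU — free A2,Mu0,Ld2,B1 rp3 wp1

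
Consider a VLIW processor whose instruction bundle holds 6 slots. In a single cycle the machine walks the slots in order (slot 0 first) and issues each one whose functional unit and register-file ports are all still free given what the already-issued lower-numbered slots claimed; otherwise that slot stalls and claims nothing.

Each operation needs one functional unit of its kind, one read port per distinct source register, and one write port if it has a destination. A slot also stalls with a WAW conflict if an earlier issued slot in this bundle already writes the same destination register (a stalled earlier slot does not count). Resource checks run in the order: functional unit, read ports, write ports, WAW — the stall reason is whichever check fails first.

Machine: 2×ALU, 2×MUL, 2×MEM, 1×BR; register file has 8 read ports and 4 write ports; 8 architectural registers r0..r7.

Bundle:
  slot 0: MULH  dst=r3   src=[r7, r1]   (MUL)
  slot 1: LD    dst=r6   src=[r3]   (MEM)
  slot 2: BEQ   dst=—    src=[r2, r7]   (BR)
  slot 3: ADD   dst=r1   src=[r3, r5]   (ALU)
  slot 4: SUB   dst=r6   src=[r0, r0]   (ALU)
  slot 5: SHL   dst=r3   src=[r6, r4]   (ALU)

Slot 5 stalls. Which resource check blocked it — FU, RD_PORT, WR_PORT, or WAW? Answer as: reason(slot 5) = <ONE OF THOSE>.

  0. MUL→r3 ⇒ go  {2A/1Mu/2Ld/1B | 6r 3w}
  1. MEM→r6 ⇒ go  {2A/1Mu/1Ld/1B | 5r 2w}
  2. BR ⇒ go  {2A/1Mu/1Ld/0B | 3r 2w}
  3. ALU→r1 ⇒ go  {1A/1Mu/1Ld/0B | 1r 1w}
  4. ALU→r6 ⇒ no(WAW)  {1A/1Mu/1Ld/0B | 1r 1w}
  5. ALU→r3 ⇒ no(RD_PORT)  {1A/1Mu/1Ld/0B | 1r 1w}

reason(slot 5) = RD_PORT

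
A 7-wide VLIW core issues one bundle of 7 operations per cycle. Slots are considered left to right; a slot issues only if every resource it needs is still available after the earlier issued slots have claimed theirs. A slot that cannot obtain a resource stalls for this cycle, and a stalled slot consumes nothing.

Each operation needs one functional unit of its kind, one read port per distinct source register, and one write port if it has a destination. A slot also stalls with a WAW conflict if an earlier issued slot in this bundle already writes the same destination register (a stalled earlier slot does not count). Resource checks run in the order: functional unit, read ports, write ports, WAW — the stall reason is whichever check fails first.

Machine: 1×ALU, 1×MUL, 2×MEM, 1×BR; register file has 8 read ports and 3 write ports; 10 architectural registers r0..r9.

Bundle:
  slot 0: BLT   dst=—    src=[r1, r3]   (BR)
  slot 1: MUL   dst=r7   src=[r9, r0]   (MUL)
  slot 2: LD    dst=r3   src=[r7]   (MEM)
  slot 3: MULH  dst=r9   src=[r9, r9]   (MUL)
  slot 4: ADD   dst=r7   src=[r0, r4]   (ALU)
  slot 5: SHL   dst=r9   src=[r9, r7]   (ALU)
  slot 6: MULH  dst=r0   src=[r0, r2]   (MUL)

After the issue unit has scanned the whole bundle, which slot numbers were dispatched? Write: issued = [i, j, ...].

  0. BR ⇒ go  {1A/1Mu/2Ld/0B | 6r 3w}
  1. MUL→r7 ⇒ go  {1A/0Mu/2Ld/0B | 4r 2w}
  2. MEM→r3 ⇒ go  {1A/0Mu/1Ld/0B | 3r 1w}
  3. MUL→r9 ⇒ no(FU)  {1A/0Mu/1Ld/0B | 3r 1w}
  4. ALU→r7 ⇒ no(WAW)  {1A/0Mu/1Ld/0B | 3r 1w}
  5. ALU→r9 ⇒ go  {0A/0Mu/1Ld/0B | 1r 0w}
  6. MUL→r0 ⇒ no(FU)  {0A/0Mu/1Ld/0B | 1r 0w}

issued = [0, 1, 2, 5]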